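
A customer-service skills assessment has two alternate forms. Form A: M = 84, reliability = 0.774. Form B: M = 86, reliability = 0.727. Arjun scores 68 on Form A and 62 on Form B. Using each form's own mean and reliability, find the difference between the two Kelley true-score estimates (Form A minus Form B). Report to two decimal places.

T̂_A = 0.774(68) + 0.226(84) = 71.6160
T̂_B = 0.727(62) + 0.273(86) = 68.5520
T̂_A − T̂_B = 3.0640

3.06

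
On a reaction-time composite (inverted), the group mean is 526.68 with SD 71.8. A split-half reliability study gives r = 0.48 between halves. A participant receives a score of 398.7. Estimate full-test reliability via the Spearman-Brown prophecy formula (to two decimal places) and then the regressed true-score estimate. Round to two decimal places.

443.49

Spearman-Brown: ρ = 2r/(1 + r) = 2(0.48)/(1 + 0.48) = 0.960/1.48 = 0.6486 → 0.65
Weight the observed score by reliability and the mean by (1 − reliability): T̂ = 0.65·398.7 + 0.35·526.68 = 259.155 + 184.3380 = 443.493.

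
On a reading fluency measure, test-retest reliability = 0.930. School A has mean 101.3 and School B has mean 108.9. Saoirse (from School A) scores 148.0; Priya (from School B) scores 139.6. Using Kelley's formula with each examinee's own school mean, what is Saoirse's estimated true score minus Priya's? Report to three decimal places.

7.280

T̂_Saoirse = 0.930(148.0) + 0.070(101.3) = 144.73100
T̂_Priya = 0.930(139.6) + 0.070(108.9) = 137.45100
Difference = 144.73100 − 137.45100 = 7.28000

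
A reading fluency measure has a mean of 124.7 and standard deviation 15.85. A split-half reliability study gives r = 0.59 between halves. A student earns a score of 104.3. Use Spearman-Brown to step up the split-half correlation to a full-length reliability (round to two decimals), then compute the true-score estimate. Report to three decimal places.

109.604

Spearman-Brown: ρ = 2r/(1 + r) = 2(0.59)/(1 + 0.59) = 1.180/1.59 = 0.7421 → 0.74
T̂ = ρX + (1 − ρ)μ
  = 0.74 × 104.3 + 0.26 × 124.7
  = 77.182 + 32.422
  = 109.6040
  ≈ 109.604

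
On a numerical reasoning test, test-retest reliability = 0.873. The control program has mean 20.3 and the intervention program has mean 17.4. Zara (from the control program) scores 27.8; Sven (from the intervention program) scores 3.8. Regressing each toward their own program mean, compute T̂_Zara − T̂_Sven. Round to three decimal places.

21.320

T̂_Zara = 0.873(27.8) + 0.127(20.3) = 26.84750
T̂_Sven = 0.873(3.8) + 0.127(17.4) = 5.52720
Difference = 26.84750 − 5.52720 = 21.32030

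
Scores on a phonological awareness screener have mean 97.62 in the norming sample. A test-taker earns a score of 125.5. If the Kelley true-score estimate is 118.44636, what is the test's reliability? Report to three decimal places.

0.747

T̂ = ρX + (1 − ρ)μ  ⇒  T̂ − μ = ρ(X − μ)
ρ = (T̂ − μ)/(X − μ) = (118.44636 − 97.62) / (125.5 − 97.62) = 20.82636 / 27.88 = 0.74700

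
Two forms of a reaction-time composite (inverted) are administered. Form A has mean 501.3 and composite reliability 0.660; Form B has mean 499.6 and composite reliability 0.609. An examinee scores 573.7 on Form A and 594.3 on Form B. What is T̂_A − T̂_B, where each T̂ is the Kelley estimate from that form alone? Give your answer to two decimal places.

T̂_A = 0.660(573.7) + 0.340(501.3) = 549.0840
T̂_B = 0.609(594.3) + 0.391(499.6) = 557.2723
T̂_A − T̂_B = -8.1883

-8.19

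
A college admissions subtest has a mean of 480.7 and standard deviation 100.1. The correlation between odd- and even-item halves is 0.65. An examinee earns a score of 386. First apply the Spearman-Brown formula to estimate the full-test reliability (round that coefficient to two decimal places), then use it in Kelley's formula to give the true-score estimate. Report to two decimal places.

Spearman-Brown: ρ = 2r/(1 + r) = 2(0.65)/(1 + 0.65) = 1.300/1.65 = 0.7879 → 0.79
T̂ = 0.79(386) + 0.21(480.7) = 304.94 + 100.947 = 405.887 → 405.89

405.89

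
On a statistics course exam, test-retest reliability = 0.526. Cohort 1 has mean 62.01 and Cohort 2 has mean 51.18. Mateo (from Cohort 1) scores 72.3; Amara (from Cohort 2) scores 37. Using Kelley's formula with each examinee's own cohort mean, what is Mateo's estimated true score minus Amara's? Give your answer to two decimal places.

T̂_Mateo = 0.526(72.3) + 0.474(62.01) = 67.4225
T̂_Amara = 0.526(37) + 0.474(51.18) = 43.7213
Difference = 67.4225 − 43.7213 = 23.7012

23.70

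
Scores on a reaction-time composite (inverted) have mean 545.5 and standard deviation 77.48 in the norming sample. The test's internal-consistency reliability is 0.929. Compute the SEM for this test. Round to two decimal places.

20.65

SEM = SD · √(1 − ρ) = 77.48 × √0.071 = 77.48 × 0.2665 = 20.645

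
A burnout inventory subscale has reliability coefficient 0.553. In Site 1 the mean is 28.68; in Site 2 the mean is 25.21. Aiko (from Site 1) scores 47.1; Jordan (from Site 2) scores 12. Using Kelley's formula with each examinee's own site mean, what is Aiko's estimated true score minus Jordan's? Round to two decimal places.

20.96

T̂_Aiko = 0.553(47.1) + 0.447(28.68) = 38.8663
T̂_Jordan = 0.553(12) + 0.447(25.21) = 17.9049
Difference = 38.8663 − 17.9049 = 20.9614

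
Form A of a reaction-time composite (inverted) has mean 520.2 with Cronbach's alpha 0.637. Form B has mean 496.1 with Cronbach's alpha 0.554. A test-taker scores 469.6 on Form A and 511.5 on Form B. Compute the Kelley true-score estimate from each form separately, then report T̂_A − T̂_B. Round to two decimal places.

T̂_A = 0.637(469.6) + 0.363(520.2) = 487.9678
T̂_B = 0.554(511.5) + 0.446(496.1) = 504.6316
T̂_A − T̂_B = -16.6638

-16.66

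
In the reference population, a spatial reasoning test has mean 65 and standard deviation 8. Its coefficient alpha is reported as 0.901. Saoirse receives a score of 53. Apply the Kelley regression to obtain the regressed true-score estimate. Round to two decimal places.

54.19

Regress the observed score toward the mean by the unreliability: T̂ = 0.901·53 + 0.099·65 = 47.753 + 6.435 = 54.188.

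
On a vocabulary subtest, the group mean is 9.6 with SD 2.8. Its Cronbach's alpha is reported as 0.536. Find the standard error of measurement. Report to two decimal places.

SEM = SD · √(1 − ρ) = 2.8 × √0.464 = 2.8 × 0.6812 = 1.907

1.91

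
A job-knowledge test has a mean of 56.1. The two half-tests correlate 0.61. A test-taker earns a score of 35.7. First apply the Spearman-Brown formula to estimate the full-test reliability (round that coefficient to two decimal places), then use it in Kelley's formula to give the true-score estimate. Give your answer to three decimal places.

40.596

Spearman-Brown: ρ = 2r/(1 + r) = 2(0.61)/(1 + 0.61) = 1.220/1.61 = 0.7578 → 0.76
T̂ = ρX + (1 − ρ)μ
  = 0.76 × 35.7 + 0.24 × 56.1
  = 27.132 + 13.464
  = 40.5960
  ≈ 40.596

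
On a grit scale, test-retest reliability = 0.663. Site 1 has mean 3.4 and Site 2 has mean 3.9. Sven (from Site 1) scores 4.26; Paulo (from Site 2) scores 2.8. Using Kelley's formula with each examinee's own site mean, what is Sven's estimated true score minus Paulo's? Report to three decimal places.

0.799

T̂_Sven = 0.663(4.26) + 0.337(3.4) = 3.97018
T̂_Paulo = 0.663(2.8) + 0.337(3.9) = 3.17070
Difference = 3.97018 − 3.17070 = 0.79948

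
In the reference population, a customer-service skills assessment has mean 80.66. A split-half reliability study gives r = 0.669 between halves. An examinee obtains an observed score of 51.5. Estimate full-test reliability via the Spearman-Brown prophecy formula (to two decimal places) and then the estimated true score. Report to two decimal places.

Spearman-Brown: ρ = 2r/(1 + r) = 2(0.669)/(1 + 0.669) = 1.3380/1.669 = 0.8017 → 0.80
Weight the observed score by reliability and the mean by (1 − reliability): T̂ = 0.80·51.5 + 0.20·80.66 = 41.200 + 16.1320 = 57.332.

57.33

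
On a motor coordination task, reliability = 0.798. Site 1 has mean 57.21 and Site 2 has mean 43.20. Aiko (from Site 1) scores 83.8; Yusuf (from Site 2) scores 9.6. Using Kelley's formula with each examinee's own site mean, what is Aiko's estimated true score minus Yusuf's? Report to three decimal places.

T̂_Aiko = 0.798(83.8) + 0.202(57.21) = 78.42882
T̂_Yusuf = 0.798(9.6) + 0.202(43.20) = 16.38720
Difference = 78.42882 − 16.38720 = 62.04162

62.042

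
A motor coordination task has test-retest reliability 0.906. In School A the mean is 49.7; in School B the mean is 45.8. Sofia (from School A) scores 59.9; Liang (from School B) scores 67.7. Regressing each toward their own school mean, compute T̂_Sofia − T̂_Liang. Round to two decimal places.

T̂_Sofia = 0.906(59.9) + 0.094(49.7) = 58.9412
T̂_Liang = 0.906(67.7) + 0.094(45.8) = 65.6414
Difference = 58.9412 − 65.6414 = -6.7002

-6.70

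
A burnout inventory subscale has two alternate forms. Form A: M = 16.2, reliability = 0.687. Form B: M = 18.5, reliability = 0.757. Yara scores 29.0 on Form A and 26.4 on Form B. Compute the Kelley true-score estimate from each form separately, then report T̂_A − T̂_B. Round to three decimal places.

0.513

T̂_A = 0.687(29.0) + 0.313(16.2) = 24.99360
T̂_B = 0.757(26.4) + 0.243(18.5) = 24.48030
T̂_A − T̂_B = 0.51330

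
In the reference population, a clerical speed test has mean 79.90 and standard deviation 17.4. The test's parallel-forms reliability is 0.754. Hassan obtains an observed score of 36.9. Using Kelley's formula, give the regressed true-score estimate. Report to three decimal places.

47.478

T̂ = ρX + (1 − ρ)μ
  = 0.754 × 36.9 + 0.246 × 79.90
  = 27.8226 + 19.65540
  = 47.4780
  ≈ 47.478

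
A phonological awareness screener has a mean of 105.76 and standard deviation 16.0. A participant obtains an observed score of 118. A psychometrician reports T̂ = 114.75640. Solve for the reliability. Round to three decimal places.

T̂ = ρX + (1 − ρ)μ  ⇒  T̂ − μ = ρ(X − μ)
ρ = (T̂ − μ)/(X − μ) = (114.75640 − 105.76) / (118 − 105.76) = 8.99640 / 12.24 = 0.73500

0.735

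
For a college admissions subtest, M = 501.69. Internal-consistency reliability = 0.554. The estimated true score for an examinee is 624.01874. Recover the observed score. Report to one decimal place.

T̂ = ρX + (1 − ρ)μ  ⇒  X = (T̂ − (1 − ρ)μ) / ρ
X = (624.01874 − 0.446 × 501.69) / 0.554 = (624.01874 − 223.75374) / 0.554 = 400.26500 / 0.554 = 722.500

722.5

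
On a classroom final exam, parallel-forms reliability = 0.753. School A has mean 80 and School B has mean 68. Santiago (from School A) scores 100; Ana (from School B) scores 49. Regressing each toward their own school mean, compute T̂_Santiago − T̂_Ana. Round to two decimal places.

T̂_Santiago = 0.753(100) + 0.247(80) = 95.0600
T̂_Ana = 0.753(49) + 0.247(68) = 53.6930
Difference = 95.0600 − 53.6930 = 41.3670

41.37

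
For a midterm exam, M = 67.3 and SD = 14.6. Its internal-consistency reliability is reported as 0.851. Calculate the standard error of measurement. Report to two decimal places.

SEM = SD · √(1 − ρ) = 14.6 × √0.149 = 14.6 × 0.3860 = 5.636

5.64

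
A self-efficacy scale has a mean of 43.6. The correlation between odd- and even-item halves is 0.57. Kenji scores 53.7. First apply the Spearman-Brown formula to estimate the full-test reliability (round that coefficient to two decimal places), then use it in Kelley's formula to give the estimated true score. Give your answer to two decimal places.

50.97

Spearman-Brown: ρ = 2r/(1 + r) = 2(0.57)/(1 + 0.57) = 1.140/1.57 = 0.7261 → 0.73
T̂ = ρX + (1 − ρ)μ
  = 0.73 × 53.7 + 0.27 × 43.6
  = 39.201 + 11.772
  = 50.973
  ≈ 50.97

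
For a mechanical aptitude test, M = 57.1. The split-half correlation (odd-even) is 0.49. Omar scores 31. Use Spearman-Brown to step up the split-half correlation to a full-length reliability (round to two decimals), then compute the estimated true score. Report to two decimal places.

39.87

Spearman-Brown: ρ = 2r/(1 + r) = 2(0.49)/(1 + 0.49) = 0.980/1.49 = 0.6577 → 0.66
T̂ = 0.66(31) + 0.34(57.1) = 20.46 + 19.414 = 39.874 → 39.87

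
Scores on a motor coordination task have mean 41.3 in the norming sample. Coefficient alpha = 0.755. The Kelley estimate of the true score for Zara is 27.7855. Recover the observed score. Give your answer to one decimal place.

23.4

T̂ = ρX + (1 − ρ)μ  ⇒  X = (T̂ − (1 − ρ)μ) / ρ
X = (27.7855 − 0.245 × 41.3) / 0.755 = (27.7855 − 10.1185) / 0.755 = 17.6670 / 0.755 = 23.400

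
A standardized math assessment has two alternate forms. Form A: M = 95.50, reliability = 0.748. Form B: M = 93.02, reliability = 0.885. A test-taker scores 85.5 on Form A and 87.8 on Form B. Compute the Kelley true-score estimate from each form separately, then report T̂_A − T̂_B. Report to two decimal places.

-0.38

T̂_A = 0.748(85.5) + 0.252(95.50) = 88.0200
T̂_B = 0.885(87.8) + 0.115(93.02) = 88.4003
T̂_A − T̂_B = -0.3803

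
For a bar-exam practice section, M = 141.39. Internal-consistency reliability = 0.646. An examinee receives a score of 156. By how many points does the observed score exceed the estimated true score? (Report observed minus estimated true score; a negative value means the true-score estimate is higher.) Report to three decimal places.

T̂ = 0.646(156) + 0.354(141.39) = 100.776 + 50.05206 = 150.82806 → 150.8281
X − T̂ = 156 − 150.8281 = 5.1719 → 5.172

5.172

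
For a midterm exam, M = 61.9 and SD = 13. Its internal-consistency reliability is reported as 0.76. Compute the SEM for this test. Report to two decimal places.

SEM = SD · √(1 − ρ) = 13 × √0.24 = 13 × 0.4899 = 6.369

6.37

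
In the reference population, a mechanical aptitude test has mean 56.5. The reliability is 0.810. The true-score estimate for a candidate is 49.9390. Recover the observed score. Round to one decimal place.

T̂ = ρX + (1 − ρ)μ  ⇒  X = (T̂ − (1 − ρ)μ) / ρ
X = (49.9390 − 0.190 × 56.5) / 0.810 = (49.9390 − 10.7350) / 0.810 = 39.2040 / 0.810 = 48.400

48.4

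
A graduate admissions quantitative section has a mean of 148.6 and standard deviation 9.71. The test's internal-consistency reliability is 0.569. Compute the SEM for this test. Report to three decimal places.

SEM = SD · √(1 − ρ) = 9.71 × √0.431 = 9.71 × 0.6565 = 6.3747

6.375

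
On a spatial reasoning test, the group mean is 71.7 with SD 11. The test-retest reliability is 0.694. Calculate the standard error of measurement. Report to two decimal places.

SEM = SD · √(1 − ρ) = 11 × √0.306 = 11 × 0.5532 = 6.085

6.08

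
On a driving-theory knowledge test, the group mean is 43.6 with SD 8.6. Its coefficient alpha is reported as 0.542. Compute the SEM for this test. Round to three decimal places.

5.820

SEM = SD · √(1 − ρ) = 8.6 × √0.458 = 8.6 × 0.6768 = 5.8201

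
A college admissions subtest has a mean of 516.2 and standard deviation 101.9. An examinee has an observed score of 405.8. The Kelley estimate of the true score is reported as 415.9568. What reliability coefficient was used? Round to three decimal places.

T̂ = ρX + (1 − ρ)μ  ⇒  T̂ − μ = ρ(X − μ)
ρ = (T̂ − μ)/(X − μ) = (415.9568 − 516.2) / (405.8 − 516.2) = -100.2432 / -110.4 = 0.90800

0.908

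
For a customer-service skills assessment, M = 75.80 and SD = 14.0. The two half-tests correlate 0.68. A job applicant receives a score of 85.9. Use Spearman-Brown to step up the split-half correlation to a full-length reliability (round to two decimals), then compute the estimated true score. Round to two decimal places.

Spearman-Brown: ρ = 2r/(1 + r) = 2(0.68)/(1 + 0.68) = 1.360/1.68 = 0.8095 → 0.81
T̂ = ρX + (1 − ρ)μ
  = 0.81 × 85.9 + 0.19 × 75.80
  = 69.579 + 14.4020
  = 83.981
  ≈ 83.98

83.98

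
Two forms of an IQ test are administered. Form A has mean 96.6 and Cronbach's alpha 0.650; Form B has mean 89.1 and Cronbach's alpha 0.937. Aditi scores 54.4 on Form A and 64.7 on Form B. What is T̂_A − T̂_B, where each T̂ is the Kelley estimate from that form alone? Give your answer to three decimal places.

2.933

T̂_A = 0.650(54.4) + 0.350(96.6) = 69.17000
T̂_B = 0.937(64.7) + 0.063(89.1) = 66.23720
T̂_A − T̂_B = 2.93280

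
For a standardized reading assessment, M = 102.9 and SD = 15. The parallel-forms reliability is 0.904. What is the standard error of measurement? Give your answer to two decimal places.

4.65

SEM = SD · √(1 − ρ) = 15 × √0.096 = 15 × 0.3098 = 4.648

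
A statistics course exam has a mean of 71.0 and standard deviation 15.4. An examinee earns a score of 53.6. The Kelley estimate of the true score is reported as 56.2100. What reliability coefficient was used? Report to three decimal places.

T̂ = ρX + (1 − ρ)μ  ⇒  T̂ − μ = ρ(X − μ)
ρ = (T̂ − μ)/(X − μ) = (56.2100 − 71.0) / (53.6 − 71.0) = -14.7900 / -17.4 = 0.85000

0.850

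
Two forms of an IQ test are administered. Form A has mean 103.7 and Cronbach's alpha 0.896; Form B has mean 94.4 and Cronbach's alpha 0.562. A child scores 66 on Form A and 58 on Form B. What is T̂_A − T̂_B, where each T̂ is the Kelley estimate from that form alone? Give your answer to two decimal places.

T̂_A = 0.896(66) + 0.104(103.7) = 69.9208
T̂_B = 0.562(58) + 0.438(94.4) = 73.9432
T̂_A − T̂_B = -4.0224

-4.02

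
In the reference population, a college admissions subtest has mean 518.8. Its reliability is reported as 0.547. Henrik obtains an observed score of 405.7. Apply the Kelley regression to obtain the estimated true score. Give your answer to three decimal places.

456.934

T̂ = ρX + (1 − ρ)μ
  = 0.547 × 405.7 + 0.453 × 518.8
  = 221.9179 + 235.0164
  = 456.9343
  ≈ 456.934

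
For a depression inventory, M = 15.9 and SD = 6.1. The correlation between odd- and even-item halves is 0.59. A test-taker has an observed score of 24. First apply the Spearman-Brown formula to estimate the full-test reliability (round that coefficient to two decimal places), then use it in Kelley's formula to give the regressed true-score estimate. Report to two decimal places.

Spearman-Brown: ρ = 2r/(1 + r) = 2(0.59)/(1 + 0.59) = 1.180/1.59 = 0.7421 → 0.74
T̂ = ρX + (1 − ρ)μ
  = 0.74 × 24 + 0.26 × 15.9
  = 17.76 + 4.134
  = 21.894
  ≈ 21.89

21.89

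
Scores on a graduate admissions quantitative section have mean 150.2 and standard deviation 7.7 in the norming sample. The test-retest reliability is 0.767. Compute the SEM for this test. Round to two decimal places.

3.72

SEM = SD · √(1 − ρ) = 7.7 × √0.233 = 7.7 × 0.4827 = 3.717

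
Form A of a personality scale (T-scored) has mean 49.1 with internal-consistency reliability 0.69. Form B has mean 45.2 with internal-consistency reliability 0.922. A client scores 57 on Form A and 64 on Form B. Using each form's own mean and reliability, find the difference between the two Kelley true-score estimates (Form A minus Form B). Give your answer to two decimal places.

T̂_A = 0.69(57) + 0.31(49.1) = 54.5510
T̂_B = 0.922(64) + 0.078(45.2) = 62.5336
T̂_A − T̂_B = -7.9826

-7.98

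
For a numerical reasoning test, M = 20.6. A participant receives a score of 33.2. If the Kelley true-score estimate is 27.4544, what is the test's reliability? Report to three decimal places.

T̂ = ρX + (1 − ρ)μ  ⇒  T̂ − μ = ρ(X − μ)
ρ = (T̂ − μ)/(X − μ) = (27.4544 − 20.6) / (33.2 − 20.6) = 6.8544 / 12.6 = 0.54400

0.544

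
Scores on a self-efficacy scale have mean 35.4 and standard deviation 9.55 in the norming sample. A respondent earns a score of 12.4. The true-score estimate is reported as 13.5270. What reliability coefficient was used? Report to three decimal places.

T̂ = ρX + (1 − ρ)μ  ⇒  T̂ − μ = ρ(X − μ)
ρ = (T̂ − μ)/(X − μ) = (13.5270 − 35.4) / (12.4 − 35.4) = -21.8730 / -23.0 = 0.95100

0.951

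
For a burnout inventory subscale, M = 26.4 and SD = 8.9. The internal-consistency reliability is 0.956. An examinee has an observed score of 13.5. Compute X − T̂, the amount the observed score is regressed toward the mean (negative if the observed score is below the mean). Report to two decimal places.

Regress the observed score toward the mean by the unreliability: T̂ = 0.956·13.5 + 0.044·26.4 = 12.9060 + 1.1616 = 14.0676.
X − T̂ = 13.5 − 14.068 = -0.568 → -0.57

-0.57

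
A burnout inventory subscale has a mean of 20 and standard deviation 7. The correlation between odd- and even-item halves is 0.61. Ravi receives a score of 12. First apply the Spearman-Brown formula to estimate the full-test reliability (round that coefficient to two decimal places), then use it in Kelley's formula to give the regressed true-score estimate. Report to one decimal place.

Spearman-Brown: ρ = 2r/(1 + r) = 2(0.61)/(1 + 0.61) = 1.220/1.61 = 0.7578 → 0.76
Regress the observed score toward the mean by the unreliability: T̂ = 0.76·12 + 0.24·20 = 9.12 + 4.80 = 13.92.

13.9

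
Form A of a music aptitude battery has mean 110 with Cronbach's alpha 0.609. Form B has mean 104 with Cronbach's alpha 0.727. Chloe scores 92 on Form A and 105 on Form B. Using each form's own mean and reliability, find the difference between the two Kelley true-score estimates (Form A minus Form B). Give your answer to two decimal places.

T̂_A = 0.609(92) + 0.391(110) = 99.0380
T̂_B = 0.727(105) + 0.273(104) = 104.7270
T̂_A − T̂_B = -5.6890

-5.69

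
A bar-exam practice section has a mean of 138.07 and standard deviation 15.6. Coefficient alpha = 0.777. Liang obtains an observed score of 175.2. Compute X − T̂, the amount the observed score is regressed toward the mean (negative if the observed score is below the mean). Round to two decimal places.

8.28

T̂ = ρX + (1 − ρ)μ
  = 0.777 × 175.2 + 0.223 × 138.07
  = 136.1304 + 30.78961
  = 166.9200
  ≈ 166.920
X − T̂ = 175.2 − 166.920 = 8.280 → 8.28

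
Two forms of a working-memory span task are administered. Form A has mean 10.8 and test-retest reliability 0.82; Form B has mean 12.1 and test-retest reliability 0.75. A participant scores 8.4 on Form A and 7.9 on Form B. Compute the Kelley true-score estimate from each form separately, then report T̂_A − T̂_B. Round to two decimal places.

T̂_A = 0.82(8.4) + 0.18(10.8) = 8.8320
T̂_B = 0.75(7.9) + 0.25(12.1) = 8.9500
T̂_A − T̂_B = -0.1180

-0.12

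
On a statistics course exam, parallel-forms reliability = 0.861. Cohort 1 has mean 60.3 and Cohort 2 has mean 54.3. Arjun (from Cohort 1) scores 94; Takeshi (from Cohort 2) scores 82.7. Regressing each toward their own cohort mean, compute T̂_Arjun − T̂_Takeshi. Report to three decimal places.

T̂_Arjun = 0.861(94) + 0.139(60.3) = 89.31570
T̂_Takeshi = 0.861(82.7) + 0.139(54.3) = 78.75240
Difference = 89.31570 − 78.75240 = 10.56330

10.563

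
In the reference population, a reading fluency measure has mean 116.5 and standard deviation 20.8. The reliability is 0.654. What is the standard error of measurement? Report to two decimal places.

SEM = SD · √(1 − ρ) = 20.8 × √0.346 = 20.8 × 0.5882 = 12.235

12.23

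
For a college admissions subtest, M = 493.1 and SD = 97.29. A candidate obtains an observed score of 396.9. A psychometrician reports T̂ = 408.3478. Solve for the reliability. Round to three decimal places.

0.881

T̂ = ρX + (1 − ρ)μ  ⇒  T̂ − μ = ρ(X − μ)
ρ = (T̂ − μ)/(X − μ) = (408.3478 − 493.1) / (396.9 − 493.1) = -84.7522 / -96.2 = 0.88100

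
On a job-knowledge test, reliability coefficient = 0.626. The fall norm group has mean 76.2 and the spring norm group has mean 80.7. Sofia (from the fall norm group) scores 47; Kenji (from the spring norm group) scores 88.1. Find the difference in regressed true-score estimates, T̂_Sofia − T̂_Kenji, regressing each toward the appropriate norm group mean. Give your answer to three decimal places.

-27.412

T̂_Sofia = 0.626(47) + 0.374(76.2) = 57.92080
T̂_Kenji = 0.626(88.1) + 0.374(80.7) = 85.33240
Difference = 57.92080 − 85.33240 = -27.41160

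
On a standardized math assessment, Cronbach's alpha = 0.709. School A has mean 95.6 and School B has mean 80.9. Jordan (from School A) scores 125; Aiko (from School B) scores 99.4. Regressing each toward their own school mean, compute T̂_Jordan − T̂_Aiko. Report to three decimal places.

22.428

T̂_Jordan = 0.709(125) + 0.291(95.6) = 116.44460
T̂_Aiko = 0.709(99.4) + 0.291(80.9) = 94.01650
Difference = 116.44460 − 94.01650 = 22.42810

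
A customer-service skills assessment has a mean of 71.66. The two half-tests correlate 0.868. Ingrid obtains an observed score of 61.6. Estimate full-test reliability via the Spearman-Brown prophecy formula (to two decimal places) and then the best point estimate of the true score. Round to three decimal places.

62.304

Spearman-Brown: ρ = 2r/(1 + r) = 2(0.868)/(1 + 0.868) = 1.7360/1.868 = 0.9293 → 0.93
T̂ = 0.93(61.6) + 0.07(71.66) = 57.288 + 5.0162 = 62.3042 → 62.304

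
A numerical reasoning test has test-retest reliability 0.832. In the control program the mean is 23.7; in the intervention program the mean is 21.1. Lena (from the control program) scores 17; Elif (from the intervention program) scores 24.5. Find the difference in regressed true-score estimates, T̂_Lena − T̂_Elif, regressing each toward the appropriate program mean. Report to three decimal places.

-5.803

T̂_Lena = 0.832(17) + 0.168(23.7) = 18.12560
T̂_Elif = 0.832(24.5) + 0.168(21.1) = 23.92880
Difference = 18.12560 − 23.92880 = -5.80320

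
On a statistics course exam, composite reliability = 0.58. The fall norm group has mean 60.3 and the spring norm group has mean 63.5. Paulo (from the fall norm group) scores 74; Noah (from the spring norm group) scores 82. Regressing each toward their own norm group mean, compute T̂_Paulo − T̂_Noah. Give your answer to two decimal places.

-5.98

T̂_Paulo = 0.58(74) + 0.42(60.3) = 68.2460
T̂_Noah = 0.58(82) + 0.42(63.5) = 74.2300
Difference = 68.2460 − 74.2300 = -5.9840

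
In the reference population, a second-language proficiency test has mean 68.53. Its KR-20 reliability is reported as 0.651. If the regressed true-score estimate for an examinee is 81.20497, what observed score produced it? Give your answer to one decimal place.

T̂ = ρX + (1 − ρ)μ  ⇒  X = (T̂ − (1 − ρ)μ) / ρ
X = (81.20497 − 0.349 × 68.53) / 0.651 = (81.20497 − 23.91697) / 0.651 = 57.28800 / 0.651 = 88.000

88.0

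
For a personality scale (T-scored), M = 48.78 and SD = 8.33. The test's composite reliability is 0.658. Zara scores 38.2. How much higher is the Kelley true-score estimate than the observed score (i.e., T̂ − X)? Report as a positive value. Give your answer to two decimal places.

T̂ = 0.658(38.2) + 0.342(48.78) = 25.1356 + 16.68276 = 41.8184 → 41.818
T̂ − X = 41.818 − 38.2 = 3.618 → 3.62

3.62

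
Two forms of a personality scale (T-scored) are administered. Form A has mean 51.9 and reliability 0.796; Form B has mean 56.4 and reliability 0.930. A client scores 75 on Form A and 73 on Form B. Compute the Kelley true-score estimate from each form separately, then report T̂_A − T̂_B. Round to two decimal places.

-1.55

T̂_A = 0.796(75) + 0.204(51.9) = 70.2876
T̂_B = 0.930(73) + 0.070(56.4) = 71.8380
T̂_A − T̂_B = -1.5504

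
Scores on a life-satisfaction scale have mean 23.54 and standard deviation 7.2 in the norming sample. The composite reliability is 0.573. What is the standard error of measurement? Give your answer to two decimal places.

SEM = SD · √(1 − ρ) = 7.2 × √0.427 = 7.2 × 0.6535 = 4.705

4.70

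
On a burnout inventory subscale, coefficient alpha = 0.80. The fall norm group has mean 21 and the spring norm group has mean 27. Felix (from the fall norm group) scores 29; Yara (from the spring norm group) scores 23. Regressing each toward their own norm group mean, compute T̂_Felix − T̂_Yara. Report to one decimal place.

T̂_Felix = 0.80(29) + 0.20(21) = 27.400
T̂_Yara = 0.80(23) + 0.20(27) = 23.800
Difference = 27.400 − 23.800 = 3.600

3.6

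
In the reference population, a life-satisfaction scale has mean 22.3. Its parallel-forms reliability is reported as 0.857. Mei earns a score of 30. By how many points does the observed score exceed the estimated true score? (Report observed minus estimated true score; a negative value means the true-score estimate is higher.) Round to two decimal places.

1.10

T̂ = 0.857(30) + 0.143(22.3) = 25.710 + 3.1889 = 28.8989 → 28.899
X − T̂ = 30 − 28.899 = 1.101 → 1.10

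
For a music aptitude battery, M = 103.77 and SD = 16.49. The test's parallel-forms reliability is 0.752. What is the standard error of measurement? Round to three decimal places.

8.212

SEM = SD · √(1 − ρ) = 16.49 × √0.248 = 16.49 × 0.4980 = 8.2120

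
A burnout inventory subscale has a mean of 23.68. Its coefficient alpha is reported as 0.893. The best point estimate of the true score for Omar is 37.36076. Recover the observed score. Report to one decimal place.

39.0

T̂ = ρX + (1 − ρ)μ  ⇒  X = (T̂ − (1 − ρ)μ) / ρ
X = (37.36076 − 0.107 × 23.68) / 0.893 = (37.36076 − 2.53376) / 0.893 = 34.82700 / 0.893 = 39.000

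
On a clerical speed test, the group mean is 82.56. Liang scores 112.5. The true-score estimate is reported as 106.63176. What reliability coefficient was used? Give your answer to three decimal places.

0.804

T̂ = ρX + (1 − ρ)μ  ⇒  T̂ − μ = ρ(X − μ)
ρ = (T̂ − μ)/(X − μ) = (106.63176 − 82.56) / (112.5 − 82.56) = 24.07176 / 29.94 = 0.80400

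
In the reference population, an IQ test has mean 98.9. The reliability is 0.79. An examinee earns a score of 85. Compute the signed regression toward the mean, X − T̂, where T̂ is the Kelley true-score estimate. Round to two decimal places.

T̂ = 0.79(85) + 0.21(98.9) = 67.15 + 20.769 = 87.9190 → 87.919
X − T̂ = 85 − 87.919 = -2.919 → -2.92

-2.92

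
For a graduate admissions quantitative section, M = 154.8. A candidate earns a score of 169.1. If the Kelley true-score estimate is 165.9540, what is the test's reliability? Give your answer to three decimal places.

0.780

T̂ = ρX + (1 − ρ)μ  ⇒  T̂ − μ = ρ(X − μ)
ρ = (T̂ − μ)/(X − μ) = (165.9540 − 154.8) / (169.1 − 154.8) = 11.1540 / 14.3 = 0.78000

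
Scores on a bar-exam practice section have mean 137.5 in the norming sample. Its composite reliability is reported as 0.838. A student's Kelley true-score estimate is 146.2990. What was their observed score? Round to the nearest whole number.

T̂ = ρX + (1 − ρ)μ  ⇒  X = (T̂ − (1 − ρ)μ) / ρ
X = (146.2990 − 0.162 × 137.5) / 0.838 = (146.2990 − 22.2750) / 0.838 = 124.0240 / 0.838 = 148.00

148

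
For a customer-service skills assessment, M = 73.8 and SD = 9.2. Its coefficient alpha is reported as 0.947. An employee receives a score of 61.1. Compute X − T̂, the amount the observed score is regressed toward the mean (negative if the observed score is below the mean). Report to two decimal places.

-0.67

T̂ = 0.947(61.1) + 0.053(73.8) = 57.8617 + 3.9114 = 61.7731 → 61.773
X − T̂ = 61.1 − 61.773 = -0.673 → -0.67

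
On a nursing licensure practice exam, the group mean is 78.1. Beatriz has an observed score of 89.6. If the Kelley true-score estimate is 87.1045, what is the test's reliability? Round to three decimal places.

T̂ = ρX + (1 − ρ)μ  ⇒  T̂ − μ = ρ(X − μ)
ρ = (T̂ − μ)/(X − μ) = (87.1045 − 78.1) / (89.6 − 78.1) = 9.0045 / 11.5 = 0.78300

0.783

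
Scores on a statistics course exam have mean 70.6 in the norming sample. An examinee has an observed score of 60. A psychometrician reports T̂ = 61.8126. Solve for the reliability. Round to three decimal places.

0.829

T̂ = ρX + (1 − ρ)μ  ⇒  T̂ − μ = ρ(X − μ)
ρ = (T̂ − μ)/(X − μ) = (61.8126 − 70.6) / (60 − 70.6) = -8.7874 / -10.6 = 0.82900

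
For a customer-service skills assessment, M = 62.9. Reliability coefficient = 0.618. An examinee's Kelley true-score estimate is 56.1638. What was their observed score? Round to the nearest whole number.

T̂ = ρX + (1 − ρ)μ  ⇒  X = (T̂ − (1 − ρ)μ) / ρ
X = (56.1638 − 0.382 × 62.9) / 0.618 = (56.1638 − 24.0278) / 0.618 = 32.1360 / 0.618 = 52.00

52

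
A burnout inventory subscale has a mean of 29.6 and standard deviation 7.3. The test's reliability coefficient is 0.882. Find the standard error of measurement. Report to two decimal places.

SEM = SD · √(1 − ρ) = 7.3 × √0.118 = 7.3 × 0.3435 = 2.508

2.51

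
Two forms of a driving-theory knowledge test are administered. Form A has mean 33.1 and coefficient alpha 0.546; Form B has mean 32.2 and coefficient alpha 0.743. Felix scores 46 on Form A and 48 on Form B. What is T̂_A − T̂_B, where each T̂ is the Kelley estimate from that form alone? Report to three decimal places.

T̂_A = 0.546(46) + 0.454(33.1) = 40.14340
T̂_B = 0.743(48) + 0.257(32.2) = 43.93940
T̂_A − T̂_B = -3.79600

-3.796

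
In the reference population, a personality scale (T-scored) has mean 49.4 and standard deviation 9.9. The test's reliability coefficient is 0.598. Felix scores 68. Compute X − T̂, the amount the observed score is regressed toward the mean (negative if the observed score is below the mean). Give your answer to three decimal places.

T̂ = 0.598(68) + 0.402(49.4) = 40.664 + 19.8588 = 60.52280 → 60.5228
X − T̂ = 68 − 60.5228 = 7.4772 → 7.477

7.477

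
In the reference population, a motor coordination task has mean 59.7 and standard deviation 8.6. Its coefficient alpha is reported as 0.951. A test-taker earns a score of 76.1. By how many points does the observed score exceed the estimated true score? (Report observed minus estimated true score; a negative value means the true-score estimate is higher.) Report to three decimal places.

T̂ = ρX + (1 − ρ)μ
  = 0.951 × 76.1 + 0.049 × 59.7
  = 72.3711 + 2.9253
  = 75.29640
  ≈ 75.2964
X − T̂ = 76.1 − 75.2964 = 0.8036 → 0.804

0.804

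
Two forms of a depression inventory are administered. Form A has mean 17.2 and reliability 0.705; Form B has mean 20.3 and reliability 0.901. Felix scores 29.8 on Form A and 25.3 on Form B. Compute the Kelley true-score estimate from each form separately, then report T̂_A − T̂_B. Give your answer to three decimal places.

T̂_A = 0.705(29.8) + 0.295(17.2) = 26.08300
T̂_B = 0.901(25.3) + 0.099(20.3) = 24.80500
T̂_A − T̂_B = 1.27800

1.278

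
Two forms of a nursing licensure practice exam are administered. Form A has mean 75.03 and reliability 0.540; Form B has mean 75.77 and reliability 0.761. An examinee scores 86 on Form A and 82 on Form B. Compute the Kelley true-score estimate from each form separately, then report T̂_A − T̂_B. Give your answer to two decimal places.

0.44

T̂_A = 0.540(86) + 0.460(75.03) = 80.9538
T̂_B = 0.761(82) + 0.239(75.77) = 80.5110
T̂_A − T̂_B = 0.4428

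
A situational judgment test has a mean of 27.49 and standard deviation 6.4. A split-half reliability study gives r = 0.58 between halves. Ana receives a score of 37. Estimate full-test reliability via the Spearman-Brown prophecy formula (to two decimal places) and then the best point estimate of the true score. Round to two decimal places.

Spearman-Brown: ρ = 2r/(1 + r) = 2(0.58)/(1 + 0.58) = 1.160/1.58 = 0.7342 → 0.73
Regress the observed score toward the mean by the unreliability: T̂ = 0.73·37 + 0.27·27.49 = 27.01 + 7.4223 = 34.432.

34.43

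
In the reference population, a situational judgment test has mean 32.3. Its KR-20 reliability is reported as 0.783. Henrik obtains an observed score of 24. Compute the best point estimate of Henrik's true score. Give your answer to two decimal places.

25.80

T̂ = 0.783(24) + 0.217(32.3) = 18.792 + 7.0091 = 25.801 → 25.80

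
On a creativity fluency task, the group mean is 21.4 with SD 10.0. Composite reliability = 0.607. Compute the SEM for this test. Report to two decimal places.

SEM = SD · √(1 − ρ) = 10.0 × √0.393 = 10.0 × 0.6269 = 6.269

6.27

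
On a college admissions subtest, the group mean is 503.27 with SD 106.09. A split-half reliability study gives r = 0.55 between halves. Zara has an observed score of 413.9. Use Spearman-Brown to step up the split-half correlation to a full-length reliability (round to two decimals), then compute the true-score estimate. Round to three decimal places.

439.817

Spearman-Brown: ρ = 2r/(1 + r) = 2(0.55)/(1 + 0.55) = 1.100/1.55 = 0.7097 → 0.71
T̂ = 0.71(413.9) + 0.29(503.27) = 293.869 + 145.9483 = 439.8173 → 439.817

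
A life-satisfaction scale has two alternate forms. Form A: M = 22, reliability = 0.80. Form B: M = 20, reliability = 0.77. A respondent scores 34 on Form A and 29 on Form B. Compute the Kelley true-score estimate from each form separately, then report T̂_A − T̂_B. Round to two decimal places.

4.67

T̂_A = 0.80(34) + 0.20(22) = 31.6000
T̂_B = 0.77(29) + 0.23(20) = 26.9300
T̂_A − T̂_B = 4.6700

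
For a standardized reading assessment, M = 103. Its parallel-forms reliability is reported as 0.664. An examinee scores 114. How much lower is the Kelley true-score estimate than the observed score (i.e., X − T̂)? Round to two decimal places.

3.70

T̂ = 0.664(114) + 0.336(103) = 75.696 + 34.608 = 110.3040 → 110.304
X − T̂ = 114 − 110.304 = 3.696 → 3.70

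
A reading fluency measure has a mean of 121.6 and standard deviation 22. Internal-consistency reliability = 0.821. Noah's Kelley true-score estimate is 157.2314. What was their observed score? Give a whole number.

165

T̂ = ρX + (1 − ρ)μ  ⇒  X = (T̂ − (1 − ρ)μ) / ρ
X = (157.2314 − 0.179 × 121.6) / 0.821 = (157.2314 − 21.7664) / 0.821 = 135.4650 / 0.821 = 165.00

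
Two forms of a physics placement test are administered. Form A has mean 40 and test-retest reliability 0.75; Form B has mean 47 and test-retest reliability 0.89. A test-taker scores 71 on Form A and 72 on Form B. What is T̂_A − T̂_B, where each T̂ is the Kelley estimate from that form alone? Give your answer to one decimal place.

T̂_A = 0.75(71) + 0.25(40) = 63.250
T̂_B = 0.89(72) + 0.11(47) = 69.250
T̂_A − T̂_B = -6.000

-6.0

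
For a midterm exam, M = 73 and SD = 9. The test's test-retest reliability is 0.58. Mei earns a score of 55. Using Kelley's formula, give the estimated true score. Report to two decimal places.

62.56

Regress the observed score toward the mean by the unreliability: T̂ = 0.58·55 + 0.42·73 = 31.90 + 30.66 = 62.560.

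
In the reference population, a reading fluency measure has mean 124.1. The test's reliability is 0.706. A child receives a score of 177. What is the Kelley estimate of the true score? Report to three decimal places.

T̂ = 0.706(177) + 0.294(124.1) = 124.962 + 36.4854 = 161.4474 → 161.447

161.447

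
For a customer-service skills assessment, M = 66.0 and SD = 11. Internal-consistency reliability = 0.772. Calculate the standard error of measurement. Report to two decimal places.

SEM = SD · √(1 − ρ) = 11 × √0.228 = 11 × 0.4775 = 5.252

5.25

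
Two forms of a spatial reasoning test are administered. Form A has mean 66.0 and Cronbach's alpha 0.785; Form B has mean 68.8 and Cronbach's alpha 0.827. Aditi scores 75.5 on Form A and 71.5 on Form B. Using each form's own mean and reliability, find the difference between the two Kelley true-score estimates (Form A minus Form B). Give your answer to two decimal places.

2.42

T̂_A = 0.785(75.5) + 0.215(66.0) = 73.4575
T̂_B = 0.827(71.5) + 0.173(68.8) = 71.0329
T̂_A − T̂_B = 2.4246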